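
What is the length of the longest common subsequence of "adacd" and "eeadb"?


LCS of "adacd" and "eeadb"
DP table:
           e    e    a    d    b
      0    0    0    0    0    0
  a   0    0    0    1    1    1
  d   0    0    0    1    2    2
  a   0    0    0    1    2    2
  c   0    0    0    1    2    2
  d   0    0    0    1    2    2
LCS length = dp[5][5] = 2

2


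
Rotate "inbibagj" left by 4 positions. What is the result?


Input: "inbibagj", rotate left by 4
First 4 characters: "inbi"
Remaining characters: "bagj"
Concatenate remaining + first: "bagj" + "inbi" = "bagjinbi"

bagjinbi


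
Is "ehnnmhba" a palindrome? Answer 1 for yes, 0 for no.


Input: ehnnmhba
Reversed: abhmnnhe
  Compare pos 0 ('e') with pos 7 ('a'): MISMATCH
  Compare pos 1 ('h') with pos 6 ('b'): MISMATCH
  Compare pos 2 ('n') with pos 5 ('h'): MISMATCH
  Compare pos 3 ('n') with pos 4 ('m'): MISMATCH
Result: not a palindrome

0


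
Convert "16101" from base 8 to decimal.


Input: "16101" in base 8
Positional expansion:
  Digit '1' (value 1) x 8^4 = 4096
  Digit '6' (value 6) x 8^3 = 3072
  Digit '1' (value 1) x 8^2 = 64
  Digit '0' (value 0) x 8^1 = 0
  Digit '1' (value 1) x 8^0 = 1
Sum = 7233

7233


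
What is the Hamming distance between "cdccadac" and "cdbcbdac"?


Comparing "cdccadac" and "cdbcbdac" position by position:
  Position 0: 'c' vs 'c' => same
  Position 1: 'd' vs 'd' => same
  Position 2: 'c' vs 'b' => differ
  Position 3: 'c' vs 'c' => same
  Position 4: 'a' vs 'b' => differ
  Position 5: 'd' vs 'd' => same
  Position 6: 'a' vs 'a' => same
  Position 7: 'c' vs 'c' => same
Total differences (Hamming distance): 2

2


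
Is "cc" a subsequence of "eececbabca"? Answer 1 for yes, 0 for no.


Check if "cc" is a subsequence of "eececbabca"
Greedy scan:
  Position 0 ('e'): no match needed
  Position 1 ('e'): no match needed
  Position 2 ('c'): matches sub[0] = 'c'
  Position 3 ('e'): no match needed
  Position 4 ('c'): matches sub[1] = 'c'
  Position 5 ('b'): no match needed
  Position 6 ('a'): no match needed
  Position 7 ('b'): no match needed
  Position 8 ('c'): no match needed
  Position 9 ('a'): no match needed
All 2 characters matched => is a subsequence

1


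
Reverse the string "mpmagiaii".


Input: mpmagiaii
Reading characters right to left:
  Position 8: 'i'
  Position 7: 'i'
  Position 6: 'a'
  Position 5: 'i'
  Position 4: 'g'
  Position 3: 'a'
  Position 2: 'm'
  Position 1: 'p'
  Position 0: 'm'
Reversed: iiaigampm

iiaigampm


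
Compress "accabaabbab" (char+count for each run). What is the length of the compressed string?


Input: accabaabbab
Runs:
  'a' x 1 => "a1"
  'c' x 2 => "c2"
  'a' x 1 => "a1"
  'b' x 1 => "b1"
  'a' x 2 => "a2"
  'b' x 2 => "b2"
  'a' x 1 => "a1"
  'b' x 1 => "b1"
Compressed: "a1c2a1b1a2b2a1b1"
Compressed length: 16

16


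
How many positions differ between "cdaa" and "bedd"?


Comparing "cdaa" and "bedd" position by position:
  Position 0: 'c' vs 'b' => DIFFER
  Position 1: 'd' vs 'e' => DIFFER
  Position 2: 'a' vs 'd' => DIFFER
  Position 3: 'a' vs 'd' => DIFFER
Positions that differ: 4

4


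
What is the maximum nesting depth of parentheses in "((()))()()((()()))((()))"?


Input: "((()))()()((()()))((()))"
Tracking depth:
  Position 0 '(': depth becomes 1
  Position 1 '(': depth becomes 2
  Position 2 '(': depth becomes 3
  Position 3 ')': depth becomes 2
  Position 4 ')': depth becomes 1
  Position 5 ')': depth becomes 0
  Position 6 '(': depth becomes 1
  Position 7 ')': depth becomes 0
  Position 8 '(': depth becomes 1
  Position 9 ')': depth becomes 0
  Position 10 '(': depth becomes 1
  Position 11 '(': depth becomes 2
  Position 12 '(': depth becomes 3
  Position 13 ')': depth becomes 2
  Position 14 '(': depth becomes 3
  Position 15 ')': depth becomes 2
  Position 16 ')': depth becomes 1
  Position 17 ')': depth becomes 0
  Position 18 '(': depth becomes 1
  Position 19 '(': depth becomes 2
  Position 20 '(': depth becomes 3
  Position 21 ')': depth becomes 2
  Position 22 ')': depth becomes 1
  Position 23 ')': depth becomes 0
Maximum depth reached: 3

3


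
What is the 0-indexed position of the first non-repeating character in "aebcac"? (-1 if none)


Input: aebcac
Character frequencies:
  'a': 2
  'b': 1
  'c': 2
  'e': 1
Scanning left to right for freq == 1:
  Position 0 ('a'): freq=2, skip
  Position 1 ('e'): unique! => answer = 1

1


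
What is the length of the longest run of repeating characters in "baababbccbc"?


Input: "baababbccbc"
Scanning for longest run:
  Position 1 ('a'): new char, reset run to 1
  Position 2 ('a'): continues run of 'a', length=2
  Position 3 ('b'): new char, reset run to 1
  Position 4 ('a'): new char, reset run to 1
  Position 5 ('b'): new char, reset run to 1
  Position 6 ('b'): continues run of 'b', length=2
  Position 7 ('c'): new char, reset run to 1
  Position 8 ('c'): continues run of 'c', length=2
  Position 9 ('b'): new char, reset run to 1
  Position 10 ('c'): new char, reset run to 1
Longest run: 'a' with length 2

2


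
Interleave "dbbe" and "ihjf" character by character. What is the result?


Interleaving "dbbe" and "ihjf":
  Position 0: 'd' from first, 'i' from second => "di"
  Position 1: 'b' from first, 'h' from second => "bh"
  Position 2: 'b' from first, 'j' from second => "bj"
  Position 3: 'e' from first, 'f' from second => "ef"
Result: dibhbjef

dibhbjef


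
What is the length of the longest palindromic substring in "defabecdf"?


Input: "defabecdf"
Checking substrings for palindromes:
  No multi-char palindromic substrings found
Longest palindromic substring: "d" with length 1

1


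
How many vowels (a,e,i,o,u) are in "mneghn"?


Input: mneghn
Checking each character:
  'm' at position 0: consonant
  'n' at position 1: consonant
  'e' at position 2: vowel (running total: 1)
  'g' at position 3: consonant
  'h' at position 4: consonant
  'n' at position 5: consonant
Total vowels: 1

1


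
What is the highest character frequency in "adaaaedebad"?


Input: adaaaedebad
Character counts:
  'a': 5
  'b': 1
  'd': 3
  'e': 2
Maximum frequency: 5

5


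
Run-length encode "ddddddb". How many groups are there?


Input: ddddddb
Scanning for consecutive runs:
  Group 1: 'd' x 6 (positions 0-5)
  Group 2: 'b' x 1 (positions 6-6)
Total groups: 2

2


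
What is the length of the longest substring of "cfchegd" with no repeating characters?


Input: "cfchegd"
Sliding window (track last position of each char):
  Position 0 ('c'): window [0,0] length 1 -- new best
  Position 1 ('f'): window [0,1] length 2 -- new best
  Position 2 ('c'): repeat (last at 0), move window start to 1
  Position 2 ('c'): window [1,2] length 2
  Position 3 ('h'): window [1,3] length 3 -- new best
  Position 4 ('e'): window [1,4] length 4 -- new best
  Position 5 ('g'): window [1,5] length 5 -- new best
  Position 6 ('d'): window [1,6] length 6 -- new best
Longest substring with no repeats: "fchegd" with length 6

6


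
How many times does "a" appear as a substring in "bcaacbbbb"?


Searching for "a" in "bcaacbbbb"
Scanning each position:
  Position 0: "b" => no
  Position 1: "c" => no
  Position 2: "a" => MATCH
  Position 3: "a" => MATCH
  Position 4: "c" => no
  Position 5: "b" => no
  Position 6: "b" => no
  Position 7: "b" => no
  Position 8: "b" => no
Total occurrences: 2

2


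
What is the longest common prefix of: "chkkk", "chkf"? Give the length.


Words: chkkk, chkf
  Position 0: all 'c' => match
  Position 1: all 'h' => match
  Position 2: all 'k' => match
  Position 3: ('k', 'f') => mismatch, stop
LCP = "chk" (length 3)

3


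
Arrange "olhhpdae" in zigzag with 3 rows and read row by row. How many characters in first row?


Zigzag "olhhpdae" into 3 rows:
Placing characters:
  'o' => row 0
  'l' => row 1
  'h' => row 2
  'h' => row 1
  'p' => row 0
  'd' => row 1
  'a' => row 2
  'e' => row 1
Rows:
  Row 0: "op"
  Row 1: "lhde"
  Row 2: "ha"
First row length: 2

2


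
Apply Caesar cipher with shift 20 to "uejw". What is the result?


Caesar cipher: shift "uejw" by 20
  'u' (pos 20) + 20 = pos 14 = 'o'
  'e' (pos 4) + 20 = pos 24 = 'y'
  'j' (pos 9) + 20 = pos 3 = 'd'
  'w' (pos 22) + 20 = pos 16 = 'q'
Result: oydq

oydq


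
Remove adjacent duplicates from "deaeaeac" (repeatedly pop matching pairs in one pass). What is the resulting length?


Input: deaeaeac
Stack-based adjacent duplicate removal:
  Read 'd': push. Stack: d
  Read 'e': push. Stack: de
  Read 'a': push. Stack: dea
  Read 'e': push. Stack: deae
  Read 'a': push. Stack: deaea
  Read 'e': push. Stack: deaeae
  Read 'a': push. Stack: deaeaea
  Read 'c': push. Stack: deaeaeac
Final stack: "deaeaeac" (length 8)

8


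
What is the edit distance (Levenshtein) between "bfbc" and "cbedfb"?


Computing edit distance: "bfbc" -> "cbedfb"
DP table:
           c    b    e    d    f    b
      0    1    2    3    4    5    6
  b   1    1    1    2    3    4    5
  f   2    2    2    2    3    3    4
  b   3    3    2    3    3    4    3
  c   4    3    3    3    4    4    4
Edit distance = dp[4][6] = 4

4


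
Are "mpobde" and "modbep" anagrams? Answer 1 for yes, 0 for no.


Strings: "mpobde", "modbep"
Sorted first:  bdemop
Sorted second: bdemop
Sorted forms match => anagrams

1


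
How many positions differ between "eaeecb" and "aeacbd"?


Comparing "eaeecb" and "aeacbd" position by position:
  Position 0: 'e' vs 'a' => DIFFER
  Position 1: 'a' vs 'e' => DIFFER
  Position 2: 'e' vs 'a' => DIFFER
  Position 3: 'e' vs 'c' => DIFFER
  Position 4: 'c' vs 'b' => DIFFER
  Position 5: 'b' vs 'd' => DIFFER
Positions that differ: 6

6


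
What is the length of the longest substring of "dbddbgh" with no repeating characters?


Input: "dbddbgh"
Sliding window (track last position of each char):
  Position 0 ('d'): window [0,0] length 1 -- new best
  Position 1 ('b'): window [0,1] length 2 -- new best
  Position 2 ('d'): repeat (last at 0), move window start to 1
  Position 2 ('d'): window [1,2] length 2
  Position 3 ('d'): repeat (last at 2), move window start to 3
  Position 3 ('d'): window [3,3] length 1
  Position 4 ('b'): window [3,4] length 2
  Position 5 ('g'): window [3,5] length 3 -- new best
  Position 6 ('h'): window [3,6] length 4 -- new best
Longest substring with no repeats: "dbgh" with length 4

4


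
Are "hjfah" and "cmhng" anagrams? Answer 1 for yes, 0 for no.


Strings: "hjfah", "cmhng"
Sorted first:  afhhj
Sorted second: cghmn
Differ at position 0: 'a' vs 'c' => not anagrams

0


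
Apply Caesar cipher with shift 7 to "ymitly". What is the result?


Caesar cipher: shift "ymitly" by 7
  'y' (pos 24) + 7 = pos 5 = 'f'
  'm' (pos 12) + 7 = pos 19 = 't'
  'i' (pos 8) + 7 = pos 15 = 'p'
  't' (pos 19) + 7 = pos 0 = 'a'
  'l' (pos 11) + 7 = pos 18 = 's'
  'y' (pos 24) + 7 = pos 5 = 'f'
Result: ftpasf

ftpasf


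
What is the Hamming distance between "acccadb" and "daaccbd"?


Comparing "acccadb" and "daaccbd" position by position:
  Position 0: 'a' vs 'd' => differ
  Position 1: 'c' vs 'a' => differ
  Position 2: 'c' vs 'a' => differ
  Position 3: 'c' vs 'c' => same
  Position 4: 'a' vs 'c' => differ
  Position 5: 'd' vs 'b' => differ
  Position 6: 'b' vs 'd' => differ
Total differences (Hamming distance): 6

6


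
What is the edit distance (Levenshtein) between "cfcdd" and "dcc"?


Computing edit distance: "cfcdd" -> "dcc"
DP table:
           d    c    c
      0    1    2    3
  c   1    1    1    2
  f   2    2    2    2
  c   3    3    2    2
  d   4    3    3    3
  d   5    4    4    4
Edit distance = dp[5][3] = 4

4


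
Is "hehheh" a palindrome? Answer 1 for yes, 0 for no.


Input: hehheh
Reversed: hehheh
  Compare pos 0 ('h') with pos 5 ('h'): match
  Compare pos 1 ('e') with pos 4 ('e'): match
  Compare pos 2 ('h') with pos 3 ('h'): match
Result: palindrome

1


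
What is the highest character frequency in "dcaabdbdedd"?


Input: dcaabdbdedd
Character counts:
  'a': 2
  'b': 2
  'c': 1
  'd': 5
  'e': 1
Maximum frequency: 5

5


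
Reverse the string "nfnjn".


Input: nfnjn
Reading characters right to left:
  Position 4: 'n'
  Position 3: 'j'
  Position 2: 'n'
  Position 1: 'f'
  Position 0: 'n'
Reversed: njnfn

njnfn


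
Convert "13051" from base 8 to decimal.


Input: "13051" in base 8
Positional expansion:
  Digit '1' (value 1) x 8^4 = 4096
  Digit '3' (value 3) x 8^3 = 1536
  Digit '0' (value 0) x 8^2 = 0
  Digit '5' (value 5) x 8^1 = 40
  Digit '1' (value 1) x 8^0 = 1
Sum = 5673

5673


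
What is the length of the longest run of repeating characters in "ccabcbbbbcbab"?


Input: "ccabcbbbbcbab"
Scanning for longest run:
  Position 1 ('c'): continues run of 'c', length=2
  Position 2 ('a'): new char, reset run to 1
  Position 3 ('b'): new char, reset run to 1
  Position 4 ('c'): new char, reset run to 1
  Position 5 ('b'): new char, reset run to 1
  Position 6 ('b'): continues run of 'b', length=2
  Position 7 ('b'): continues run of 'b', length=3
  Position 8 ('b'): continues run of 'b', length=4
  Position 9 ('c'): new char, reset run to 1
  Position 10 ('b'): new char, reset run to 1
  Position 11 ('a'): new char, reset run to 1
  Position 12 ('b'): new char, reset run to 1
Longest run: 'b' with length 4

4


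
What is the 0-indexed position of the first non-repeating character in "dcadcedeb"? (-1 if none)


Input: dcadcedeb
Character frequencies:
  'a': 1
  'b': 1
  'c': 2
  'd': 3
  'e': 2
Scanning left to right for freq == 1:
  Position 0 ('d'): freq=3, skip
  Position 1 ('c'): freq=2, skip
  Position 2 ('a'): unique! => answer = 2

2


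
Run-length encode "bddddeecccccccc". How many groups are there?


Input: bddddeecccccccc
Scanning for consecutive runs:
  Group 1: 'b' x 1 (positions 0-0)
  Group 2: 'd' x 4 (positions 1-4)
  Group 3: 'e' x 2 (positions 5-6)
  Group 4: 'c' x 8 (positions 7-14)
Total groups: 4

4


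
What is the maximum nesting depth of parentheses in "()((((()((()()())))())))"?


Input: "()((((()((()()())))())))"
Tracking depth:
  Position 0 '(': depth becomes 1
  Position 1 ')': depth becomes 0
  Position 2 '(': depth becomes 1
  Position 3 '(': depth becomes 2
  Position 4 '(': depth becomes 3
  Position 5 '(': depth becomes 4
  Position 6 '(': depth becomes 5
  Position 7 ')': depth becomes 4
  Position 8 '(': depth becomes 5
  Position 9 '(': depth becomes 6
  Position 10 '(': depth becomes 7
  Position 11 ')': depth becomes 6
  Position 12 '(': depth becomes 7
  Position 13 ')': depth becomes 6
  Position 14 '(': depth becomes 7
  Position 15 ')': depth becomes 6
  Position 16 ')': depth becomes 5
  Position 17 ')': depth becomes 4
  Position 18 ')': depth becomes 3
  Position 19 '(': depth becomes 4
  Position 20 ')': depth becomes 3
  Position 21 ')': depth becomes 2
  Position 22 ')': depth becomes 1
  Position 23 ')': depth becomes 0
Maximum depth reached: 7

7


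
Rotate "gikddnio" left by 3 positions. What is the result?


Input: "gikddnio", rotate left by 3
First 3 characters: "gik"
Remaining characters: "ddnio"
Concatenate remaining + first: "ddnio" + "gik" = "ddniogik"

ddniogik


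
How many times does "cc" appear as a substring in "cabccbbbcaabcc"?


Searching for "cc" in "cabccbbbcaabcc"
Scanning each position:
  Position 0: "ca" => no
  Position 1: "ab" => no
  Position 2: "bc" => no
  Position 3: "cc" => MATCH
  Position 4: "cb" => no
  Position 5: "bb" => no
  Position 6: "bb" => no
  Position 7: "bc" => no
  Position 8: "ca" => no
  Position 9: "aa" => no
  Position 10: "ab" => no
  Position 11: "bc" => no
  Position 12: "cc" => MATCH
Total occurrences: 2

2


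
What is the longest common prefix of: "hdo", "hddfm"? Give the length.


Words: hdo, hddfm
  Position 0: all 'h' => match
  Position 1: all 'd' => match
  Position 2: ('o', 'd') => mismatch, stop
LCP = "hd" (length 2)

2


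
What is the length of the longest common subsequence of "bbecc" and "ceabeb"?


LCS of "bbecc" and "ceabeb"
DP table:
           c    e    a    b    e    b
      0    0    0    0    0    0    0
  b   0    0    0    0    1    1    1
  b   0    0    0    0    1    1    2
  e   0    0    1    1    1    2    2
  c   0    1    1    1    1    2    2
  c   0    1    1    1    1    2    2
LCS length = dp[5][6] = 2

2


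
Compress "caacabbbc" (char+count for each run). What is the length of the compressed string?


Input: caacabbbc
Runs:
  'c' x 1 => "c1"
  'a' x 2 => "a2"
  'c' x 1 => "c1"
  'a' x 1 => "a1"
  'b' x 3 => "b3"
  'c' x 1 => "c1"
Compressed: "c1a2c1a1b3c1"
Compressed length: 12

12


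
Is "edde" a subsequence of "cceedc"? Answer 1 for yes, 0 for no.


Check if "edde" is a subsequence of "cceedc"
Greedy scan:
  Position 0 ('c'): no match needed
  Position 1 ('c'): no match needed
  Position 2 ('e'): matches sub[0] = 'e'
  Position 3 ('e'): no match needed
  Position 4 ('d'): matches sub[1] = 'd'
  Position 5 ('c'): no match needed
Only matched 2/4 characters => not a subsequence

0


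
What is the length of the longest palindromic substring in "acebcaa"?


Input: "acebcaa"
Checking substrings for palindromes:
  [5:7] "aa" (len 2) => palindrome
Longest palindromic substring: "aa" with length 2

2


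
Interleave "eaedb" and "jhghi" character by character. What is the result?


Interleaving "eaedb" and "jhghi":
  Position 0: 'e' from first, 'j' from second => "ej"
  Position 1: 'a' from first, 'h' from second => "ah"
  Position 2: 'e' from first, 'g' from second => "eg"
  Position 3: 'd' from first, 'h' from second => "dh"
  Position 4: 'b' from first, 'i' from second => "bi"
Result: ejahegdhbi

ejahegdhbi


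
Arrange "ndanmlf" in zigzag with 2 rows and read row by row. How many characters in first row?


Zigzag "ndanmlf" into 2 rows:
Placing characters:
  'n' => row 0
  'd' => row 1
  'a' => row 0
  'n' => row 1
  'm' => row 0
  'l' => row 1
  'f' => row 0
Rows:
  Row 0: "namf"
  Row 1: "dnl"
First row length: 4

4


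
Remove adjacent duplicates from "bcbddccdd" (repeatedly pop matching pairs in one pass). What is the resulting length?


Input: bcbddccdd
Stack-based adjacent duplicate removal:
  Read 'b': push. Stack: b
  Read 'c': push. Stack: bc
  Read 'b': push. Stack: bcb
  Read 'd': push. Stack: bcbd
  Read 'd': matches stack top 'd' => pop. Stack: bcb
  Read 'c': push. Stack: bcbc
  Read 'c': matches stack top 'c' => pop. Stack: bcb
  Read 'd': push. Stack: bcbd
  Read 'd': matches stack top 'd' => pop. Stack: bcb
Final stack: "bcb" (length 3)

3


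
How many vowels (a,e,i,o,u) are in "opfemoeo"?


Input: opfemoeo
Checking each character:
  'o' at position 0: vowel (running total: 1)
  'p' at position 1: consonant
  'f' at position 2: consonant
  'e' at position 3: vowel (running total: 2)
  'm' at position 4: consonant
  'o' at position 5: vowel (running total: 3)
  'e' at position 6: vowel (running total: 4)
  'o' at position 7: vowel (running total: 5)
Total vowels: 5

5


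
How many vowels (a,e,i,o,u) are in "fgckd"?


Input: fgckd
Checking each character:
  'f' at position 0: consonant
  'g' at position 1: consonant
  'c' at position 2: consonant
  'k' at position 3: consonant
  'd' at position 4: consonant
Total vowels: 0

0


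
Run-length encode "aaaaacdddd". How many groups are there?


Input: aaaaacdddd
Scanning for consecutive runs:
  Group 1: 'a' x 5 (positions 0-4)
  Group 2: 'c' x 1 (positions 5-5)
  Group 3: 'd' x 4 (positions 6-9)
Total groups: 3

3


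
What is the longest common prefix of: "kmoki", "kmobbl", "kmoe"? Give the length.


Words: kmoki, kmobbl, kmoe
  Position 0: all 'k' => match
  Position 1: all 'm' => match
  Position 2: all 'o' => match
  Position 3: ('k', 'b', 'e') => mismatch, stop
LCP = "kmo" (length 3)

3


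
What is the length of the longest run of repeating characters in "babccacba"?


Input: "babccacba"
Scanning for longest run:
  Position 1 ('a'): new char, reset run to 1
  Position 2 ('b'): new char, reset run to 1
  Position 3 ('c'): new char, reset run to 1
  Position 4 ('c'): continues run of 'c', length=2
  Position 5 ('a'): new char, reset run to 1
  Position 6 ('c'): new char, reset run to 1
  Position 7 ('b'): new char, reset run to 1
  Position 8 ('a'): new char, reset run to 1
Longest run: 'c' with length 2

2


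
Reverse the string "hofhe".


Input: hofhe
Reading characters right to left:
  Position 4: 'e'
  Position 3: 'h'
  Position 2: 'f'
  Position 1: 'o'
  Position 0: 'h'
Reversed: ehfoh

ehfoh


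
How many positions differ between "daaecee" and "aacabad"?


Comparing "daaecee" and "aacabad" position by position:
  Position 0: 'd' vs 'a' => DIFFER
  Position 1: 'a' vs 'a' => same
  Position 2: 'a' vs 'c' => DIFFER
  Position 3: 'e' vs 'a' => DIFFER
  Position 4: 'c' vs 'b' => DIFFER
  Position 5: 'e' vs 'a' => DIFFER
  Position 6: 'e' vs 'd' => DIFFER
Positions that differ: 6

6


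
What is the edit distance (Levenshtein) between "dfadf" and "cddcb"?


Computing edit distance: "dfadf" -> "cddcb"
DP table:
           c    d    d    c    b
      0    1    2    3    4    5
  d   1    1    1    2    3    4
  f   2    2    2    2    3    4
  a   3    3    3    3    3    4
  d   4    4    3    3    4    4
  f   5    5    4    4    4    5
Edit distance = dp[5][5] = 5

5


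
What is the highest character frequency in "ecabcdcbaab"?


Input: ecabcdcbaab
Character counts:
  'a': 3
  'b': 3
  'c': 3
  'd': 1
  'e': 1
Maximum frequency: 3

3


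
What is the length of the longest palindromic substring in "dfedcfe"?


Input: "dfedcfe"
Checking substrings for palindromes:
  No multi-char palindromic substrings found
Longest palindromic substring: "d" with length 1

1


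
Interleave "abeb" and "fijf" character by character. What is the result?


Interleaving "abeb" and "fijf":
  Position 0: 'a' from first, 'f' from second => "af"
  Position 1: 'b' from first, 'i' from second => "bi"
  Position 2: 'e' from first, 'j' from second => "ej"
  Position 3: 'b' from first, 'f' from second => "bf"
Result: afbiejbf

afbiejbf


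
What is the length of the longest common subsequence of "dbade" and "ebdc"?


LCS of "dbade" and "ebdc"
DP table:
           e    b    d    c
      0    0    0    0    0
  d   0    0    0    1    1
  b   0    0    1    1    1
  a   0    0    1    1    1
  d   0    0    1    2    2
  e   0    1    1    2    2
LCS length = dp[5][4] = 2

2


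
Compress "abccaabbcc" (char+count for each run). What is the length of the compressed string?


Input: abccaabbcc
Runs:
  'a' x 1 => "a1"
  'b' x 1 => "b1"
  'c' x 2 => "c2"
  'a' x 2 => "a2"
  'b' x 2 => "b2"
  'c' x 2 => "c2"
Compressed: "a1b1c2a2b2c2"
Compressed length: 12

12


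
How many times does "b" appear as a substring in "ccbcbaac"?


Searching for "b" in "ccbcbaac"
Scanning each position:
  Position 0: "c" => no
  Position 1: "c" => no
  Position 2: "b" => MATCH
  Position 3: "c" => no
  Position 4: "b" => MATCH
  Position 5: "a" => no
  Position 6: "a" => no
  Position 7: "c" => no
Total occurrences: 2

2


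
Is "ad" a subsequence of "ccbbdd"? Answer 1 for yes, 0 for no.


Check if "ad" is a subsequence of "ccbbdd"
Greedy scan:
  Position 0 ('c'): no match needed
  Position 1 ('c'): no match needed
  Position 2 ('b'): no match needed
  Position 3 ('b'): no match needed
  Position 4 ('d'): no match needed
  Position 5 ('d'): no match needed
Only matched 0/2 characters => not a subsequence

0


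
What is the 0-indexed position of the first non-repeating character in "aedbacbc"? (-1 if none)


Input: aedbacbc
Character frequencies:
  'a': 2
  'b': 2
  'c': 2
  'd': 1
  'e': 1
Scanning left to right for freq == 1:
  Position 0 ('a'): freq=2, skip
  Position 1 ('e'): unique! => answer = 1

1


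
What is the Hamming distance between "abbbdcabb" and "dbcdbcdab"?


Comparing "abbbdcabb" and "dbcdbcdab" position by position:
  Position 0: 'a' vs 'd' => differ
  Position 1: 'b' vs 'b' => same
  Position 2: 'b' vs 'c' => differ
  Position 3: 'b' vs 'd' => differ
  Position 4: 'd' vs 'b' => differ
  Position 5: 'c' vs 'c' => same
  Position 6: 'a' vs 'd' => differ
  Position 7: 'b' vs 'a' => differ
  Position 8: 'b' vs 'b' => same
Total differences (Hamming distance): 6

6


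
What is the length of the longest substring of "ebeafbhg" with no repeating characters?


Input: "ebeafbhg"
Sliding window (track last position of each char):
  Position 0 ('e'): window [0,0] length 1 -- new best
  Position 1 ('b'): window [0,1] length 2 -- new best
  Position 2 ('e'): repeat (last at 0), move window start to 1
  Position 2 ('e'): window [1,2] length 2
  Position 3 ('a'): window [1,3] length 3 -- new best
  Position 4 ('f'): window [1,4] length 4 -- new best
  Position 5 ('b'): repeat (last at 1), move window start to 2
  Position 5 ('b'): window [2,5] length 4
  Position 6 ('h'): window [2,6] length 5 -- new best
  Position 7 ('g'): window [2,7] length 6 -- new best
Longest substring with no repeats: "eafbhg" with length 6

6


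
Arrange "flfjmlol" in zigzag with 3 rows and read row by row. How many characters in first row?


Zigzag "flfjmlol" into 3 rows:
Placing characters:
  'f' => row 0
  'l' => row 1
  'f' => row 2
  'j' => row 1
  'm' => row 0
  'l' => row 1
  'o' => row 2
  'l' => row 1
Rows:
  Row 0: "fm"
  Row 1: "ljll"
  Row 2: "fo"
First row length: 2

2


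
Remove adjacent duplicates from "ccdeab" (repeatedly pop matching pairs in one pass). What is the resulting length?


Input: ccdeab
Stack-based adjacent duplicate removal:
  Read 'c': push. Stack: c
  Read 'c': matches stack top 'c' => pop. Stack: (empty)
  Read 'd': push. Stack: d
  Read 'e': push. Stack: de
  Read 'a': push. Stack: dea
  Read 'b': push. Stack: deab
Final stack: "deab" (length 4)

4


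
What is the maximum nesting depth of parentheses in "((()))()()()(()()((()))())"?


Input: "((()))()()()(()()((()))())"
Tracking depth:
  Position 0 '(': depth becomes 1
  Position 1 '(': depth becomes 2
  Position 2 '(': depth becomes 3
  Position 3 ')': depth becomes 2
  Position 4 ')': depth becomes 1
  Position 5 ')': depth becomes 0
  Position 6 '(': depth becomes 1
  Position 7 ')': depth becomes 0
  Position 8 '(': depth becomes 1
  Position 9 ')': depth becomes 0
  Position 10 '(': depth becomes 1
  Position 11 ')': depth becomes 0
  Position 12 '(': depth becomes 1
  Position 13 '(': depth becomes 2
  Position 14 ')': depth becomes 1
  Position 15 '(': depth becomes 2
  Position 16 ')': depth becomes 1
  Position 17 '(': depth becomes 2
  Position 18 '(': depth becomes 3
  Position 19 '(': depth becomes 4
  Position 20 ')': depth becomes 3
  Position 21 ')': depth becomes 2
  Position 22 ')': depth becomes 1
  Position 23 '(': depth becomes 2
  Position 24 ')': depth becomes 1
  Position 25 ')': depth becomes 0
Maximum depth reached: 4

4


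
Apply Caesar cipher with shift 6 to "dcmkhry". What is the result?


Caesar cipher: shift "dcmkhry" by 6
  'd' (pos 3) + 6 = pos 9 = 'j'
  'c' (pos 2) + 6 = pos 8 = 'i'
  'm' (pos 12) + 6 = pos 18 = 's'
  'k' (pos 10) + 6 = pos 16 = 'q'
  'h' (pos 7) + 6 = pos 13 = 'n'
  'r' (pos 17) + 6 = pos 23 = 'x'
  'y' (pos 24) + 6 = pos 4 = 'e'
Result: jisqnxe

jisqnxe


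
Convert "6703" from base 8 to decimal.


Input: "6703" in base 8
Positional expansion:
  Digit '6' (value 6) x 8^3 = 3072
  Digit '7' (value 7) x 8^2 = 448
  Digit '0' (value 0) x 8^1 = 0
  Digit '3' (value 3) x 8^0 = 3
Sum = 3523

3523


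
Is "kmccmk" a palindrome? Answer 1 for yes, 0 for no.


Input: kmccmk
Reversed: kmccmk
  Compare pos 0 ('k') with pos 5 ('k'): match
  Compare pos 1 ('m') with pos 4 ('m'): match
  Compare pos 2 ('c') with pos 3 ('c'): match
Result: palindrome

1


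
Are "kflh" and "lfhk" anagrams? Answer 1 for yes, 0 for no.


Strings: "kflh", "lfhk"
Sorted first:  fhkl
Sorted second: fhkl
Sorted forms match => anagrams

1


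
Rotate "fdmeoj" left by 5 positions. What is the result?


Input: "fdmeoj", rotate left by 5
First 5 characters: "fdmeo"
Remaining characters: "j"
Concatenate remaining + first: "j" + "fdmeo" = "jfdmeo"

jfdmeo


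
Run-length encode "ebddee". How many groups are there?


Input: ebddee
Scanning for consecutive runs:
  Group 1: 'e' x 1 (positions 0-0)
  Group 2: 'b' x 1 (positions 1-1)
  Group 3: 'd' x 2 (positions 2-3)
  Group 4: 'e' x 2 (positions 4-5)
Total groups: 4

4


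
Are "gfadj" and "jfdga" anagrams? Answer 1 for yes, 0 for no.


Strings: "gfadj", "jfdga"
Sorted first:  adfgj
Sorted second: adfgj
Sorted forms match => anagrams

1


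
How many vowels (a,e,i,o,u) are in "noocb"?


Input: noocb
Checking each character:
  'n' at position 0: consonant
  'o' at position 1: vowel (running total: 1)
  'o' at position 2: vowel (running total: 2)
  'c' at position 3: consonant
  'b' at position 4: consonant
Total vowels: 2

2


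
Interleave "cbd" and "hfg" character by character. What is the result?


Interleaving "cbd" and "hfg":
  Position 0: 'c' from first, 'h' from second => "ch"
  Position 1: 'b' from first, 'f' from second => "bf"
  Position 2: 'd' from first, 'g' from second => "dg"
Result: chbfdg

chbfdg


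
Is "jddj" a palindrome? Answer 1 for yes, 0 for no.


Input: jddj
Reversed: jddj
  Compare pos 0 ('j') with pos 3 ('j'): match
  Compare pos 1 ('d') with pos 2 ('d'): match
Result: palindrome

1


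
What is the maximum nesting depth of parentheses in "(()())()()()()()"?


Input: "(()())()()()()()"
Tracking depth:
  Position 0 '(': depth becomes 1
  Position 1 '(': depth becomes 2
  Position 2 ')': depth becomes 1
  Position 3 '(': depth becomes 2
  Position 4 ')': depth becomes 1
  Position 5 ')': depth becomes 0
  Position 6 '(': depth becomes 1
  Position 7 ')': depth becomes 0
  Position 8 '(': depth becomes 1
  Position 9 ')': depth becomes 0
  Position 10 '(': depth becomes 1
  Position 11 ')': depth becomes 0
  Position 12 '(': depth becomes 1
  Position 13 ')': depth becomes 0
  Position 14 '(': depth becomes 1
  Position 15 ')': depth becomes 0
Maximum depth reached: 2

2


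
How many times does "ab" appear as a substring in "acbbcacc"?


Searching for "ab" in "acbbcacc"
Scanning each position:
  Position 0: "ac" => no
  Position 1: "cb" => no
  Position 2: "bb" => no
  Position 3: "bc" => no
  Position 4: "ca" => no
  Position 5: "ac" => no
  Position 6: "cc" => no
Total occurrences: 0

0


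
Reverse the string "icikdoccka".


Input: icikdoccka
Reading characters right to left:
  Position 9: 'a'
  Position 8: 'k'
  Position 7: 'c'
  Position 6: 'c'
  Position 5: 'o'
  Position 4: 'd'
  Position 3: 'k'
  Position 2: 'i'
  Position 1: 'c'
  Position 0: 'i'
Reversed: akccodkici

akccodkici


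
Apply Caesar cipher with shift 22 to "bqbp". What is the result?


Caesar cipher: shift "bqbp" by 22
  'b' (pos 1) + 22 = pos 23 = 'x'
  'q' (pos 16) + 22 = pos 12 = 'm'
  'b' (pos 1) + 22 = pos 23 = 'x'
  'p' (pos 15) + 22 = pos 11 = 'l'
Result: xmxl

xmxl


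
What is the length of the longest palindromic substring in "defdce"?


Input: "defdce"
Checking substrings for palindromes:
  No multi-char palindromic substrings found
Longest palindromic substring: "d" with length 1

1


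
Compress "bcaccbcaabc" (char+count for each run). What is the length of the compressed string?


Input: bcaccbcaabc
Runs:
  'b' x 1 => "b1"
  'c' x 1 => "c1"
  'a' x 1 => "a1"
  'c' x 2 => "c2"
  'b' x 1 => "b1"
  'c' x 1 => "c1"
  'a' x 2 => "a2"
  'b' x 1 => "b1"
  'c' x 1 => "c1"
Compressed: "b1c1a1c2b1c1a2b1c1"
Compressed length: 18

18


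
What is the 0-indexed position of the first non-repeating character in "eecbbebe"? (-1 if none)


Input: eecbbebe
Character frequencies:
  'b': 3
  'c': 1
  'e': 4
Scanning left to right for freq == 1:
  Position 0 ('e'): freq=4, skip
  Position 1 ('e'): freq=4, skip
  Position 2 ('c'): unique! => answer = 2

2


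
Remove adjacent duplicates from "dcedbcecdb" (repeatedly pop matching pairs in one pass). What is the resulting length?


Input: dcedbcecdb
Stack-based adjacent duplicate removal:
  Read 'd': push. Stack: d
  Read 'c': push. Stack: dc
  Read 'e': push. Stack: dce
  Read 'd': push. Stack: dced
  Read 'b': push. Stack: dcedb
  Read 'c': push. Stack: dcedbc
  Read 'e': push. Stack: dcedbce
  Read 'c': push. Stack: dcedbcec
  Read 'd': push. Stack: dcedbcecd
  Read 'b': push. Stack: dcedbcecdb
Final stack: "dcedbcecdb" (length 10)

10


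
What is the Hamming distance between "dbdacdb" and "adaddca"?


Comparing "dbdacdb" and "adaddca" position by position:
  Position 0: 'd' vs 'a' => differ
  Position 1: 'b' vs 'd' => differ
  Position 2: 'd' vs 'a' => differ
  Position 3: 'a' vs 'd' => differ
  Position 4: 'c' vs 'd' => differ
  Position 5: 'd' vs 'c' => differ
  Position 6: 'b' vs 'a' => differ
Total differences (Hamming distance): 7

7


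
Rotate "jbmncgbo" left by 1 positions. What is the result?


Input: "jbmncgbo", rotate left by 1
First 1 characters: "j"
Remaining characters: "bmncgbo"
Concatenate remaining + first: "bmncgbo" + "j" = "bmncgboj"

bmncgboj


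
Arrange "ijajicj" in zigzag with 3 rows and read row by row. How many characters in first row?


Zigzag "ijajicj" into 3 rows:
Placing characters:
  'i' => row 0
  'j' => row 1
  'a' => row 2
  'j' => row 1
  'i' => row 0
  'c' => row 1
  'j' => row 2
Rows:
  Row 0: "ii"
  Row 1: "jjc"
  Row 2: "aj"
First row length: 2

2


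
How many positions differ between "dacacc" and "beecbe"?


Comparing "dacacc" and "beecbe" position by position:
  Position 0: 'd' vs 'b' => DIFFER
  Position 1: 'a' vs 'e' => DIFFER
  Position 2: 'c' vs 'e' => DIFFER
  Position 3: 'a' vs 'c' => DIFFER
  Position 4: 'c' vs 'b' => DIFFER
  Position 5: 'c' vs 'e' => DIFFER
Positions that differ: 6

6


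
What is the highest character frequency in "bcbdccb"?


Input: bcbdccb
Character counts:
  'b': 3
  'c': 3
  'd': 1
Maximum frequency: 3

3


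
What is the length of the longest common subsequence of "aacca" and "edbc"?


LCS of "aacca" and "edbc"
DP table:
           e    d    b    c
      0    0    0    0    0
  a   0    0    0    0    0
  a   0    0    0    0    0
  c   0    0    0    0    1
  c   0    0    0    0    1
  a   0    0    0    0    1
LCS length = dp[5][4] = 1

1


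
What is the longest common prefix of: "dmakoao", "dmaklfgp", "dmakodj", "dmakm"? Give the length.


Words: dmakoao, dmaklfgp, dmakodj, dmakm
  Position 0: all 'd' => match
  Position 1: all 'm' => match
  Position 2: all 'a' => match
  Position 3: all 'k' => match
  Position 4: ('o', 'l', 'o', 'm') => mismatch, stop
LCP = "dmak" (length 4)

4


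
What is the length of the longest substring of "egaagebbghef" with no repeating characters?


Input: "egaagebbghef"
Sliding window (track last position of each char):
  Position 0 ('e'): window [0,0] length 1 -- new best
  Position 1 ('g'): window [0,1] length 2 -- new best
  Position 2 ('a'): window [0,2] length 3 -- new best
  Position 3 ('a'): repeat (last at 2), move window start to 3
  Position 3 ('a'): window [3,3] length 1
  Position 4 ('g'): window [3,4] length 2
  Position 5 ('e'): window [3,5] length 3
  Position 6 ('b'): window [3,6] length 4 -- new best
  Position 7 ('b'): repeat (last at 6), move window start to 7
  Position 7 ('b'): window [7,7] length 1
  Position 8 ('g'): window [7,8] length 2
  Position 9 ('h'): window [7,9] length 3
  Position 10 ('e'): window [7,10] length 4
  Position 11 ('f'): window [7,11] length 5 -- new best
Longest substring with no repeats: "bghef" with length 5

5


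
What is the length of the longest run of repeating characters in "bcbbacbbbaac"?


Input: "bcbbacbbbaac"
Scanning for longest run:
  Position 1 ('c'): new char, reset run to 1
  Position 2 ('b'): new char, reset run to 1
  Position 3 ('b'): continues run of 'b', length=2
  Position 4 ('a'): new char, reset run to 1
  Position 5 ('c'): new char, reset run to 1
  Position 6 ('b'): new char, reset run to 1
  Position 7 ('b'): continues run of 'b', length=2
  Position 8 ('b'): continues run of 'b', length=3
  Position 9 ('a'): new char, reset run to 1
  Position 10 ('a'): continues run of 'a', length=2
  Position 11 ('c'): new char, reset run to 1
Longest run: 'b' with length 3

3


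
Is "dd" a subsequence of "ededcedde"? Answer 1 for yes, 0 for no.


Check if "dd" is a subsequence of "ededcedde"
Greedy scan:
  Position 0 ('e'): no match needed
  Position 1 ('d'): matches sub[0] = 'd'
  Position 2 ('e'): no match needed
  Position 3 ('d'): matches sub[1] = 'd'
  Position 4 ('c'): no match needed
  Position 5 ('e'): no match needed
  Position 6 ('d'): no match needed
  Position 7 ('d'): no match needed
  Position 8 ('e'): no match needed
All 2 characters matched => is a subsequence

1


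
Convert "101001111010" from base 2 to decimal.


Input: "101001111010" in base 2
Positional expansion:
  Digit '1' (value 1) x 2^11 = 2048
  Digit '0' (value 0) x 2^10 = 0
  Digit '1' (value 1) x 2^9 = 512
  Digit '0' (value 0) x 2^8 = 0
  Digit '0' (value 0) x 2^7 = 0
  Digit '1' (value 1) x 2^6 = 64
  Digit '1' (value 1) x 2^5 = 32
  Digit '1' (value 1) x 2^4 = 16
  Digit '1' (value 1) x 2^3 = 8
  Digit '0' (value 0) x 2^2 = 0
  Digit '1' (value 1) x 2^1 = 2
  Digit '0' (value 0) x 2^0 = 0
Sum = 2682

2682


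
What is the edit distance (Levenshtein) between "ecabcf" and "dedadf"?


Computing edit distance: "ecabcf" -> "dedadf"
DP table:
           d    e    d    a    d    f
      0    1    2    3    4    5    6
  e   1    1    1    2    3    4    5
  c   2    2    2    2    3    4    5
  a   3    3    3    3    2    3    4
  b   4    4    4    4    3    3    4
  c   5    5    5    5    4    4    4
  f   6    6    6    6    5    5    4
Edit distance = dp[6][6] = 4

4


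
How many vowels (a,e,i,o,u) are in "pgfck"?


Input: pgfck
Checking each character:
  'p' at position 0: consonant
  'g' at position 1: consonant
  'f' at position 2: consonant
  'c' at position 3: consonant
  'k' at position 4: consonant
Total vowels: 0

0


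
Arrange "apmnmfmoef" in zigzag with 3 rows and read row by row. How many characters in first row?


Zigzag "apmnmfmoef" into 3 rows:
Placing characters:
  'a' => row 0
  'p' => row 1
  'm' => row 2
  'n' => row 1
  'm' => row 0
  'f' => row 1
  'm' => row 2
  'o' => row 1
  'e' => row 0
  'f' => row 1
Rows:
  Row 0: "ame"
  Row 1: "pnfof"
  Row 2: "mm"
First row length: 3

3


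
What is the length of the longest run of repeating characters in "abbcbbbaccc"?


Input: "abbcbbbaccc"
Scanning for longest run:
  Position 1 ('b'): new char, reset run to 1
  Position 2 ('b'): continues run of 'b', length=2
  Position 3 ('c'): new char, reset run to 1
  Position 4 ('b'): new char, reset run to 1
  Position 5 ('b'): continues run of 'b', length=2
  Position 6 ('b'): continues run of 'b', length=3
  Position 7 ('a'): new char, reset run to 1
  Position 8 ('c'): new char, reset run to 1
  Position 9 ('c'): continues run of 'c', length=2
  Position 10 ('c'): continues run of 'c', length=3
Longest run: 'b' with length 3

3


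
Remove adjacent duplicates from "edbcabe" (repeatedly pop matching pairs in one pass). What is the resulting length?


Input: edbcabe
Stack-based adjacent duplicate removal:
  Read 'e': push. Stack: e
  Read 'd': push. Stack: ed
  Read 'b': push. Stack: edb
  Read 'c': push. Stack: edbc
  Read 'a': push. Stack: edbca
  Read 'b': push. Stack: edbcab
  Read 'e': push. Stack: edbcabe
Final stack: "edbcabe" (length 7)

7


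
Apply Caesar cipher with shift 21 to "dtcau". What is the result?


Caesar cipher: shift "dtcau" by 21
  'd' (pos 3) + 21 = pos 24 = 'y'
  't' (pos 19) + 21 = pos 14 = 'o'
  'c' (pos 2) + 21 = pos 23 = 'x'
  'a' (pos 0) + 21 = pos 21 = 'v'
  'u' (pos 20) + 21 = pos 15 = 'p'
Result: yoxvp

yoxvp


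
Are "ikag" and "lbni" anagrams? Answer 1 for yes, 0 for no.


Strings: "ikag", "lbni"
Sorted first:  agik
Sorted second: biln
Differ at position 0: 'a' vs 'b' => not anagrams

0


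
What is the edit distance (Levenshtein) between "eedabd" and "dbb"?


Computing edit distance: "eedabd" -> "dbb"
DP table:
           d    b    b
      0    1    2    3
  e   1    1    2    3
  e   2    2    2    3
  d   3    2    3    3
  a   4    3    3    4
  b   5    4    3    3
  d   6    5    4    4
Edit distance = dp[6][3] = 4

4
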